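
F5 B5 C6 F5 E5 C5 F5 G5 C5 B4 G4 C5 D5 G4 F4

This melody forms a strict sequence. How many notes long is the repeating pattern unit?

There are 15 notes; a 5-note unit gives 3 cells:
F5 B5 C6 F5 E5 | C5 F5 G5 C5 B4 | G4 C5 D5 G4 F4
Each cell is the previous one down a 4th — so the unit is 5 notes.

5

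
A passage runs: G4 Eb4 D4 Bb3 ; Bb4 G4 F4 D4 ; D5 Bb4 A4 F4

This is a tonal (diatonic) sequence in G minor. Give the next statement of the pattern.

F5 D5 C5 A4

Taking 4-note groups, the heads are G4, Bb4, D5: the pattern moves up a 3rd.
So cell 4 is F5 D5 C5 A4.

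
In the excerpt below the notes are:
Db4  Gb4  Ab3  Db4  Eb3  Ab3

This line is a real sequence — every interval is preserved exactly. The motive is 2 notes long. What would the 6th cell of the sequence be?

C2 F2

With a 2-note motive the entries are Db4, Ab3, Eb3, each down a 4th from the previous.
Carrying on: Bb2 → F2 → C2.
So cell 6 is C2 F2.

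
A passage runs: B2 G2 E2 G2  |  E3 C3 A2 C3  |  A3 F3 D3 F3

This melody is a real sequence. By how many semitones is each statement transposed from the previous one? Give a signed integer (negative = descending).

The 4-note cells begin on B2, E3, A3 — each up a 4th from the last.
B2→E3 is 52 − 47 = 5 semitones.

5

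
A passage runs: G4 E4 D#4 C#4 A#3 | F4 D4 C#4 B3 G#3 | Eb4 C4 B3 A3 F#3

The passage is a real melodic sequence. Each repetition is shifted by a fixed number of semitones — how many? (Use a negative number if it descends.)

-2

Taking 5-note groups, the heads are G4, F4, Eb4: the pattern moves down a 2nd.
G4 to F4 spans -2 semitones.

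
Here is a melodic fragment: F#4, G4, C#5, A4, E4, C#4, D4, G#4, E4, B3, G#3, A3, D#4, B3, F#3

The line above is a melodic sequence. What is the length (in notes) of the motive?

There are 15 notes; a 5-note unit gives 3 cells:
F#4 G4 C#5 A4 E4 | C#4 D4 G#4 E4 B3 | G#3 A3 D#4 B3 F#3
Every group is a transposition down a 4th of the one before; no shorter unit works.

5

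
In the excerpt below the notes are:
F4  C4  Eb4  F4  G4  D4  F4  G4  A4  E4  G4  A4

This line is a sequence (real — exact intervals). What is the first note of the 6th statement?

D#5

Unit = 4 notes; the statements start on F4, G4, A4, moving up a 2nd each time.
Extending the heads up a 2nd: B4 → C#5 → D#5.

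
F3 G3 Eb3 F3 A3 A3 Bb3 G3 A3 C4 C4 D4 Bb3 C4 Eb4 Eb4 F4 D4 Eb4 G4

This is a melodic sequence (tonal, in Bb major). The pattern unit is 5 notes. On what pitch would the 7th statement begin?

D5

With a 5-note motive the entries are F3, A3, C4, Eb4, each up a 3rd from the previous.
Continuing: G4 → Bb4 → D5. Statement 7 starts on D5.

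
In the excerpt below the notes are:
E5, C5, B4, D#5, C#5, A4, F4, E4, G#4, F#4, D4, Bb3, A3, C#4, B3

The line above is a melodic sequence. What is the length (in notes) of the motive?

15 notes total. Splitting into 3 groups of 5:
E5 C5 B4 D#5 C#5 | A4 F4 E4 G#4 F#4 | D4 Bb3 A3 C#4 B3
That's a consistent down a 5th shift per cell, and no other grouping gives one.

5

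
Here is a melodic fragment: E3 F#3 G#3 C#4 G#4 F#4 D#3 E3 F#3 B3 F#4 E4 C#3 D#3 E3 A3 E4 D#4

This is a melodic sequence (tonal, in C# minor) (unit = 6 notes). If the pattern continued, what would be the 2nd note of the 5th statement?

B2

With 6-note cells, note 2 of each statement runs F#3, E3, D#3.
Carrying that down a 2nd forward: C#3 → B2.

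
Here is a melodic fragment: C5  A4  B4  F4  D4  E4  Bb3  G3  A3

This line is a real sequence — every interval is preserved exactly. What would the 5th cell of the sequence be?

Ab2 F2 G2

Taking 3-note groups, the heads are C5, F4, Bb3: the pattern moves down a 5th.
Continuing the starts: Eb3 → Ab2.
From Ab2 the exact shape gives Ab2 F2 G2.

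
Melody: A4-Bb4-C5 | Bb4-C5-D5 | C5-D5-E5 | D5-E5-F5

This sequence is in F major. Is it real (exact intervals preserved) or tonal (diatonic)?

tonal

Every note is diatonic to F major.
Cell 1 has +1 semitones from note 1 to 2, but cell 2 has +2 — the interval quality changes while the contour stays the same, which is the hallmark of a tonal sequence.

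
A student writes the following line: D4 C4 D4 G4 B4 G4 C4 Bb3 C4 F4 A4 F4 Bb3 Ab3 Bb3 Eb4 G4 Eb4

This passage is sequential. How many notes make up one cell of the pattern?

6

Try groups of 6 (3 cells in 18 notes):
D4 C4 D4 G4 B4 G4 | C4 Bb3 C4 F4 A4 F4 | Bb3 Ab3 Bb3 Eb4 G4 Eb4
Every group is a transposition down a 2nd of the one before; no shorter unit works.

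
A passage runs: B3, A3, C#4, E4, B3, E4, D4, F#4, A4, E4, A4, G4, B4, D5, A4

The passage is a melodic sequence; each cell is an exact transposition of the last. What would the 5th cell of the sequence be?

G5 F5 A5 C6 G5

Unit = 5 notes; the statements start on B3, E4, A4, moving up a 4th each time.
Carrying on: D5 → G5.
So cell 5 is G5 F5 A5 C6 G5.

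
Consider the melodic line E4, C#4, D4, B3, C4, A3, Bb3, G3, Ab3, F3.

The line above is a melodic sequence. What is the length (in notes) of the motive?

10 notes total. Splitting into 5 groups of 2:
E4 C#4 | D4 B3 | C4 A3 | Bb3 G3 | Ab3 F3
Every group is a transposition down a 2nd of the one before; no shorter unit works.

2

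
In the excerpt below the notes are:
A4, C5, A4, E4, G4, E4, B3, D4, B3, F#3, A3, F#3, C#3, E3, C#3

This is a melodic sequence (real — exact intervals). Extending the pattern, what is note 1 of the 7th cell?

D#2

With 3-note cells, note 1 of each statement runs A4, E4, B3, F#3, C#3.
Each moves down a 4th. Continuing: G#2 → D#2.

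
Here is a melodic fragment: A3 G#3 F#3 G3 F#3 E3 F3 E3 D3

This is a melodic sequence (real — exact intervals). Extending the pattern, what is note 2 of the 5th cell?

C3

With 3-note cells, note 2 of each statement runs G#3, F#3, E3.
Each moves down a 2nd. Continuing: D3 → C3.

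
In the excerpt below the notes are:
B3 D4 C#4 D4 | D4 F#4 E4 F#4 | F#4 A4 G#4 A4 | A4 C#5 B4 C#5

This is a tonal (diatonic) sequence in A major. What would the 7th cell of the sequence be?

G#5 B5 A5 B5

Unit = 4 notes; the statements start on B3, D4, F#4, A4, moving up a 3rd each time.
Continuing the starts: C#5 → E5 → G#5.
From G#5 the diatonic shape gives G#5 B5 A5 B5.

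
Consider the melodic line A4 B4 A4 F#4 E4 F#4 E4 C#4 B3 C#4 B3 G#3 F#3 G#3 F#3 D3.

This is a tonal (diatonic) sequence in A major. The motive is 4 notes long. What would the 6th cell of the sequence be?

Unit = 4 notes; the statements start on A4, E4, B3, F#3, moving down a 4th each time.
Extending down a 4th: C#3 → G#2.
So cell 6 is G#2 A2 G#2 E2.

G#2 A2 G#2 E2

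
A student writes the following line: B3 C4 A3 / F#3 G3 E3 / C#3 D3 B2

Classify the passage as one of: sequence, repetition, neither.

Each 3-note cell is the previous one transposed down a 4th.

sequence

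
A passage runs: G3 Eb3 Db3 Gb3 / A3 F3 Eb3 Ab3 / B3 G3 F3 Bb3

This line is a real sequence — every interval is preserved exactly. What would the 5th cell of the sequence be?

Unit = 4 notes; the statements start on G3, A3, B3, moving up a 2nd each time.
Extending up a 2nd: C#4 → D#4.
So cell 5 is D#4 B3 A3 D4.

D#4 B3 A3 D4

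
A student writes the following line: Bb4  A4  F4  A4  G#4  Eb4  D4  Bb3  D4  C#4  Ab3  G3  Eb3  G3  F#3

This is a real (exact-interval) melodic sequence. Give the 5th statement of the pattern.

Gb2 F2 Db2 F2 E2

The 5-note cells begin on Bb4, Eb4, Ab3 — each down a 5th from the last.
Carrying on: Db3 → Gb2.
Statement 5 starts on Gb2 and keeps the same exact contour: Gb2 F2 Db2 F2 E2.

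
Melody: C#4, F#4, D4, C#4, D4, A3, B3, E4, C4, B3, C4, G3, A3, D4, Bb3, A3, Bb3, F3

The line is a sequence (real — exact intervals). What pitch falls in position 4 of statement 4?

Grouping in 6s, the 4th note of each cell is C#4, B3, A3.
One more down a 2nd gives G3.

G3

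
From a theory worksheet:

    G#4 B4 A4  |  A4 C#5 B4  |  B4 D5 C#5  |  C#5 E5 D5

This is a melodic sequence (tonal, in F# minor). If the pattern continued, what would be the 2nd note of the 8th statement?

B5

With 3-note cells, note 2 of each statement runs B4, C#5, D5, E5.
Each moves up a 2nd. Continuing: F#5 → G#5 → A5 → B5.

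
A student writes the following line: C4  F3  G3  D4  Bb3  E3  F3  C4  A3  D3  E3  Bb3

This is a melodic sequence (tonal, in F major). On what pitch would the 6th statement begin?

E3

With a 4-note motive the entries are C4, Bb3, A3, each down a 2nd from the previous.
Continuing: G3 → F3 → E3. Statement 6 starts on E3.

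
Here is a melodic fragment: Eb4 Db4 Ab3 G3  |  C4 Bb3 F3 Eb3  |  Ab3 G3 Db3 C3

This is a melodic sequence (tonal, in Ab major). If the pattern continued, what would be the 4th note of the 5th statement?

With 4-note cells, note 4 of each statement runs G3, Eb3, C3.
Extending down a 3rd: Ab2 → F2.

F2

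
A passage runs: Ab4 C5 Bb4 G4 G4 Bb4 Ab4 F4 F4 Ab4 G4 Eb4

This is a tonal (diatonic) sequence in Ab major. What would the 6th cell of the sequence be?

C4 Eb4 Db4 Bb3

The 4-note cells begin on Ab4, G4, F4 — each down a 2nd from the last.
Extending down a 2nd: Eb4 → Db4 → C4.
Statement 6 starts on C4 and keeps the same diatonic contour: C4 Eb4 Db4 Bb3.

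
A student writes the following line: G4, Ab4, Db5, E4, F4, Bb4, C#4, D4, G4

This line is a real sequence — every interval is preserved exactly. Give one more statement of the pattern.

A#3 B3 E4

The 3-note cells begin on G4, E4, C#4 — each down a 3rd from the last.
From A#3 the exact shape gives A#3 B3 E4.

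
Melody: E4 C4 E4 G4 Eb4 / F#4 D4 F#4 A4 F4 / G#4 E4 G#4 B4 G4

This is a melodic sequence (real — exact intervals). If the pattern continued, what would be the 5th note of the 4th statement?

A4

The unit is 5 notes. Position-5 pitches of the 3 shown cells: Eb4, F4, G4.
Each moves up a 2nd; the next is A4.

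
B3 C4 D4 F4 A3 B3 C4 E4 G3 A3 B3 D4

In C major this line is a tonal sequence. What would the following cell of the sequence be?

Taking 4-note groups, the heads are B3, A3, G3: the pattern moves down a 2nd.
From F3 the diatonic shape gives F3 G3 A3 C4.

F3 G3 A3 C4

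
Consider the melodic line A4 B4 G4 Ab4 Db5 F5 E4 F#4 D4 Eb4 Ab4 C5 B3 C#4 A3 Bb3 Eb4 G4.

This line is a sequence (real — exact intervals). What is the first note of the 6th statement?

Taking 6-note groups, the heads are A4, E4, B3: the pattern moves down a 4th.
Extending the heads down a 4th: F#3 → C#3 → G#2.

G#2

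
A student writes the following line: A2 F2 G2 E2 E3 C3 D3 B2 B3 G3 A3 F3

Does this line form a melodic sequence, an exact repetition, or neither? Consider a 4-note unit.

sequence

Each 4-note cell is the previous one transposed up a 5th.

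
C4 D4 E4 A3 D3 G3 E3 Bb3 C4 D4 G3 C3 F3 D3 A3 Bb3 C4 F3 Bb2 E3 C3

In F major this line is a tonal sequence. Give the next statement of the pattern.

The 7-note cells begin on C4, Bb3, A3 — each down a 2nd from the last.
So cell 4 is G3 A3 Bb3 E3 A2 D3 Bb2.

G3 A3 Bb3 E3 A2 D3 Bb2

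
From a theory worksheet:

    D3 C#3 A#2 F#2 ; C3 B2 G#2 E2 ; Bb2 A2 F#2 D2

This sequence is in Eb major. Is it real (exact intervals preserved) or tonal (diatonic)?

real

Each cell has the same semitone pattern (-1, -3, -4) — intervals are preserved exactly.
And C#3 lies outside Eb major, so the sequence is real rather than tonal.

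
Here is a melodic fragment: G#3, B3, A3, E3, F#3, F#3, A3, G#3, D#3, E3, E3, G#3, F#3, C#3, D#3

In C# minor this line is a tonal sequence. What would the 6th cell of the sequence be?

With a 5-note motive the entries are G#3, F#3, E3, each down a 2nd from the previous.
Carrying on: D#3 → C#3 → B2.
From B2 the diatonic shape gives B2 D#3 C#3 G#2 A2.

B2 D#3 C#3 G#2 A2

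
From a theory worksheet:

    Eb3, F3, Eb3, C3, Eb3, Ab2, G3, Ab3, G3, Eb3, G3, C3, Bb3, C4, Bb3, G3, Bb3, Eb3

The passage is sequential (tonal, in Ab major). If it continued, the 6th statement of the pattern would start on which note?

Taking 6-note groups, the heads are Eb3, G3, Bb3: the pattern moves up a 3rd.
Continuing: Db4 → F4 → Ab4. Statement 6 starts on Ab4.

Ab4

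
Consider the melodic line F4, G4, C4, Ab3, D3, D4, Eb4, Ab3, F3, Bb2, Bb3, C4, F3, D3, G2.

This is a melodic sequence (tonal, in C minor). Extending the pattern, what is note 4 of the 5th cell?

The unit is 5 notes. Position-4 pitches of the 3 shown cells: Ab3, F3, D3.
Each moves down a 3rd. Continuing: Bb2 → G2.

G2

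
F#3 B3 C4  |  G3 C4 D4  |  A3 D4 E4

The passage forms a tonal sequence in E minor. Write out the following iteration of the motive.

Unit = 3 notes; the statements start on F#3, G3, A3, moving up a 2nd each time.
From B3 the diatonic shape gives B3 E4 F#4.

B3 E4 F#4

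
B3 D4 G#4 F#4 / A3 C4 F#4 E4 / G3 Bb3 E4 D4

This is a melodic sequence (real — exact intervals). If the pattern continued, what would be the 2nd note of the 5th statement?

Gb3

With 4-note cells, note 2 of each statement runs D4, C4, Bb3.
Each moves down a 2nd. Continuing: Ab3 → Gb3.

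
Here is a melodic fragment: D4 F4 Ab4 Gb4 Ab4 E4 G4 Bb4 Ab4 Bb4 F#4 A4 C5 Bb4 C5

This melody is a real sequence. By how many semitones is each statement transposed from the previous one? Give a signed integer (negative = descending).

With a 5-note motive the entries are D4, E4, F#4, each up a 2nd from the previous.
D4 to E4 spans +2 semitones.

2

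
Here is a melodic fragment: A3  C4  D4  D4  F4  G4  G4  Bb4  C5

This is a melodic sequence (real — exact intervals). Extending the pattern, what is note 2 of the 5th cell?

Ab5

With 3-note cells, note 2 of each statement runs C4, F4, Bb4.
Extending up a 4th: Eb5 → Ab5.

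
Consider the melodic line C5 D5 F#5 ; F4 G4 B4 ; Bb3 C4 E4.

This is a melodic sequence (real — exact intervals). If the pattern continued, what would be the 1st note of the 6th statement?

With 3-note cells, note 1 of each statement runs C5, F4, Bb3.
Carrying that down a 5th forward: Eb3 → Ab2 → Db2.

Db2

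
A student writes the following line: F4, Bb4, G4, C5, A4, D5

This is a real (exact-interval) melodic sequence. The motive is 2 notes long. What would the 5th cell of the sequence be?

C#5 F#5

The 2-note cells begin on F4, G4, A4 — each up a 2nd from the last.
Carrying on: B4 → C#5.
Statement 5 starts on C#5 and keeps the same exact contour: C#5 F#5.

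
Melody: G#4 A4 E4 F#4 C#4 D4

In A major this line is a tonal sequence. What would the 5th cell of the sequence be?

With a 2-note motive the entries are G#4, E4, C#4, each down a 3rd from the previous.
Continuing the starts: A3 → F#3.
From F#3 the diatonic shape gives F#3 G#3.

F#3 G#3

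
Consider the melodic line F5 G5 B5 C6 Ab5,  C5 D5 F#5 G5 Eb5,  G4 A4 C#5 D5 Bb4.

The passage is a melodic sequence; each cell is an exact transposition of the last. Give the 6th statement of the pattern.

The 5-note cells begin on F5, C5, G4 — each down a 4th from the last.
Continuing the starts: D4 → A3 → E3.
From E3 the exact shape gives E3 F#3 A#3 B3 G3.

E3 F#3 A#3 B3 G3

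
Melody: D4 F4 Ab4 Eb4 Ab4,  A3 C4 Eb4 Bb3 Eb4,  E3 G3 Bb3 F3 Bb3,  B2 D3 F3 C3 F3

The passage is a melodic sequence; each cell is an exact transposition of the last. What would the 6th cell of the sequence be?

C#2 E2 G2 D2 G2

Unit = 5 notes; the statements start on D4, A3, E3, B2, moving down a 4th each time.
Extending down a 4th: F#2 → C#2.
From C#2 the exact shape gives C#2 E2 G2 D2 G2.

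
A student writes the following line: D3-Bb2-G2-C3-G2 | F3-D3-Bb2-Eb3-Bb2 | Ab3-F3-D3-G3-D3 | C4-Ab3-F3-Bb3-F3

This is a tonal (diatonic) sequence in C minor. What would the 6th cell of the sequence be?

Taking 5-note groups, the heads are D3, F3, Ab3, C4: the pattern moves up a 3rd.
Continuing the starts: Eb4 → G4.
So cell 6 is G4 Eb4 C4 F4 C4.

G4 Eb4 C4 F4 C4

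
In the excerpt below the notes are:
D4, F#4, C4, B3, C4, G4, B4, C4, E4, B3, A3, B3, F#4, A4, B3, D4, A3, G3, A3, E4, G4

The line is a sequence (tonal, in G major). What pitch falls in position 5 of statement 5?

F#3

With 7-note cells, note 5 of each statement runs C4, B3, A3.
Carrying that down a 2nd forward: G3 → F#3.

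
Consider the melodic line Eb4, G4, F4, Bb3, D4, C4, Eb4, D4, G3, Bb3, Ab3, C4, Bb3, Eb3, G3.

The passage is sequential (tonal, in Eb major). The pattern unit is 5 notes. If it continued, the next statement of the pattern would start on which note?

F3

Unit = 5 notes; the statements start on Eb4, C4, Ab3, moving down a 3rd each time.
The next head, down a 3rd from Ab3, is F3.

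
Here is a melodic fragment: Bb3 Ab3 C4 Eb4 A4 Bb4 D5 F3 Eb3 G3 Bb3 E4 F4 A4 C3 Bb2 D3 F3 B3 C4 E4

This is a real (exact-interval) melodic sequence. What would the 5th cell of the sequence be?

D2 C2 E2 G2 C#3 D3 F#3

With a 7-note motive the entries are Bb3, F3, C3, each down a 4th from the previous.
Carrying on: G2 → D2.
Statement 5 starts on D2 and keeps the same exact contour: D2 C2 E2 G2 C#3 D3 F#3.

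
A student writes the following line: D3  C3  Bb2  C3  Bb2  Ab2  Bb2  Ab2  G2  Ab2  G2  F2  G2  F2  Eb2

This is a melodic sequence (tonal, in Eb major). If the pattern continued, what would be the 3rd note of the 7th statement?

Grouping in 3s, the 3rd note of each cell is Bb2, Ab2, G2, F2, Eb2.
Carrying that down a 2nd forward: D2 → C2.

C2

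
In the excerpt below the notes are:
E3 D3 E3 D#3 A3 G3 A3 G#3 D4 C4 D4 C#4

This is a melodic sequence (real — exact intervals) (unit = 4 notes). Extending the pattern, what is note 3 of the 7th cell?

Bb5

With 4-note cells, note 3 of each statement runs E3, A3, D4.
Extending up a 4th: G4 → C5 → F5 → Bb5.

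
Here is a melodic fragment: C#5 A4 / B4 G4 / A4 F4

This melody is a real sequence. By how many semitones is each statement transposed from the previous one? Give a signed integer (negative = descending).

With a 2-note motive the entries are C#5, B4, A4, each down a 2nd from the previous.
C#5 to B4 spans -2 semitones.

-2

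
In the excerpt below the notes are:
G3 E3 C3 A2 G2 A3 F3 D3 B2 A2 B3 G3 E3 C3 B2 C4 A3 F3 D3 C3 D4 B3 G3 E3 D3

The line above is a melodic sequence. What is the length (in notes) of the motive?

25 notes total. Splitting into 5 groups of 5:
G3 E3 C3 A2 G2 | A3 F3 D3 B2 A2 | B3 G3 E3 C3 B2 | C4 A3 F3 D3 C3 | D4 B3 G3 E3 D3
That's a consistent up a 2nd shift per cell, and no other grouping gives one.

5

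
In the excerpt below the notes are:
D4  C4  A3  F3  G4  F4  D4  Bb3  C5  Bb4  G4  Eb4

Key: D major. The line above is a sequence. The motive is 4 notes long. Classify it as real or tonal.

real

Each cell has the same semitone pattern (-2, -3, -4) — intervals are preserved exactly.
And C4 lies outside D major, so the sequence is real rather than tonal.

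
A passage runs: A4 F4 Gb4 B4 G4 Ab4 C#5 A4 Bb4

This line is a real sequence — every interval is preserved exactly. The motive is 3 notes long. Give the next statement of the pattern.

D#5 B4 C5

Unit = 3 notes; the statements start on A4, B4, C#5, moving up a 2nd each time.
So cell 4 is D#5 B4 C5.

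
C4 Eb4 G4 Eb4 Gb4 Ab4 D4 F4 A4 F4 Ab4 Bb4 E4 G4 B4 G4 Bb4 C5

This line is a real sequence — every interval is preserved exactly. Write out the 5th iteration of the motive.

G#4 B4 D#5 B4 D5 E5

Unit = 6 notes; the statements start on C4, D4, E4, moving up a 2nd each time.
Carrying on: F#4 → G#4.
Statement 5 starts on G#4 and keeps the same exact contour: G#4 B4 D#5 B4 D5 E5.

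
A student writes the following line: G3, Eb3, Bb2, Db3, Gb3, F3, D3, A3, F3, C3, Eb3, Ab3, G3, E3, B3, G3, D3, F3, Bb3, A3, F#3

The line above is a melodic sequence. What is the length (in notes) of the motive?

Try groups of 7 (3 cells in 21 notes):
G3 Eb3 Bb2 Db3 Gb3 F3 D3 | A3 F3 C3 Eb3 Ab3 G3 E3 | B3 G3 D3 F3 Bb3 A3 F#3
Each cell is the previous one up a 2nd — so the unit is 7 notes.

7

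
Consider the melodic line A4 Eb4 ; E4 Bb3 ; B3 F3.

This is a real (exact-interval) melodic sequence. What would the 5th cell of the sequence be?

C#3 G2

The 2-note cells begin on A4, E4, B3 — each down a 4th from the last.
Carrying on: F#3 → C#3.
So cell 5 is C#3 G2.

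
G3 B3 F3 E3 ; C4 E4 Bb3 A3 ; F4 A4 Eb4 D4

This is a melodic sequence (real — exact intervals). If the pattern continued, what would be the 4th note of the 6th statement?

F5

With 4-note cells, note 4 of each statement runs E3, A3, D4.
Extending up a 4th: G4 → C5 → F5.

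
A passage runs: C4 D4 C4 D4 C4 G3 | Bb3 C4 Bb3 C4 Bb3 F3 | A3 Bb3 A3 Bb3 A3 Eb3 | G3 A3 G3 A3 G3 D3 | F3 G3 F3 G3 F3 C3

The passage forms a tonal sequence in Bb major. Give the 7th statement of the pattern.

D3 Eb3 D3 Eb3 D3 A2

With a 6-note motive the entries are C4, Bb3, A3, G3, F3, each down a 2nd from the previous.
Extending down a 2nd: Eb3 → D3.
From D3 the diatonic shape gives D3 Eb3 D3 Eb3 D3 A2.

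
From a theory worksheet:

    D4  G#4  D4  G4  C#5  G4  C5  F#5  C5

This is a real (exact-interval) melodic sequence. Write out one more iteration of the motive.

F5 B5 F5

With a 3-note motive the entries are D4, G4, C5, each up a 4th from the previous.
So cell 4 is F5 B5 F5.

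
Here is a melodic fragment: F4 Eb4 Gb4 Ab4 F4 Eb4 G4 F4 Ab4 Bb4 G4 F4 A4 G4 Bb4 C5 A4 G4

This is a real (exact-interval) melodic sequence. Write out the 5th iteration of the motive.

C#5 B4 D5 E5 C#5 B4

With a 6-note motive the entries are F4, G4, A4, each up a 2nd from the previous.
Carrying on: B4 → C#5.
Statement 5 starts on C#5 and keeps the same exact contour: C#5 B4 D5 E5 C#5 B4.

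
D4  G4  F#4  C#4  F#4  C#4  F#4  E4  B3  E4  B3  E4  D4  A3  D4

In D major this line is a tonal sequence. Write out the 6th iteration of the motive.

F#3 B3 A3 E3 A3

With a 5-note motive the entries are D4, C#4, B3, each down a 2nd from the previous.
Continuing the starts: A3 → G3 → F#3.
Statement 6 starts on F#3 and keeps the same diatonic contour: F#3 B3 A3 E3 A3.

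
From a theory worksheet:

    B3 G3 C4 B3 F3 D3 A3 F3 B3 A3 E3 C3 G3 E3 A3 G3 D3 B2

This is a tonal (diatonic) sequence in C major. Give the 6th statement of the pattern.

With a 6-note motive the entries are B3, A3, G3, each down a 2nd from the previous.
Extending down a 2nd: F3 → E3 → D3.
From D3 the diatonic shape gives D3 B2 E3 D3 A2 F2.

D3 B2 E3 D3 A2 F2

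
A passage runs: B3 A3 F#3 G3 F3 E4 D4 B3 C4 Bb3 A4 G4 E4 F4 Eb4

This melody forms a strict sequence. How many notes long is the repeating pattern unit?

There are 15 notes; a 5-note unit gives 3 cells:
B3 A3 F#3 G3 F3 | E4 D4 B3 C4 Bb3 | A4 G4 E4 F4 Eb4
Every group is a transposition up a 4th of the one before; no shorter unit works.

5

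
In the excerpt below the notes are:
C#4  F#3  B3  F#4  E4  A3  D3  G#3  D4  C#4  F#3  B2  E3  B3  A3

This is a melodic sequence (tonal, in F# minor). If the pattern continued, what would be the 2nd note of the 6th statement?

C#2

Grouping in 5s, the 2nd note of each cell is F#3, D3, B2.
Carrying that down a 3rd forward: G#2 → E2 → C#2.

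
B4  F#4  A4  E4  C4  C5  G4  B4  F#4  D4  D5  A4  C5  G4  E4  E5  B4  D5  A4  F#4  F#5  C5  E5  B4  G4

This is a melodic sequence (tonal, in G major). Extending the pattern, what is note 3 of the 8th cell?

With 5-note cells, note 3 of each statement runs A4, B4, C5, D5, E5.
Each moves up a 2nd. Continuing: F#5 → G5 → A5.

A5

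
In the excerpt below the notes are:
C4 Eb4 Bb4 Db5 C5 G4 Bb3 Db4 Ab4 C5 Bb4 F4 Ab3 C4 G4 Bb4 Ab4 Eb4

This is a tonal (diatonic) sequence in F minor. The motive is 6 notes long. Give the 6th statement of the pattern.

The 6-note cells begin on C4, Bb3, Ab3 — each down a 2nd from the last.
Extending down a 2nd: G3 → F3 → Eb3.
So cell 6 is Eb3 G3 Db4 F4 Eb4 Bb3.

Eb3 G3 Db4 F4 Eb4 Bb3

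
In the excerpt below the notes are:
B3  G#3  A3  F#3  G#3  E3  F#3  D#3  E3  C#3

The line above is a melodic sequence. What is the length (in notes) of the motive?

2

There are 10 notes; a 2-note unit gives 5 cells:
B3 G#3 | A3 F#3 | G#3 E3 | F#3 D#3 | E3 C#3
That's a consistent down a 2nd shift per cell, and no other grouping gives one.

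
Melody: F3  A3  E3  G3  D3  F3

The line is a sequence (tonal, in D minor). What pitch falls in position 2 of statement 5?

With 2-note cells, note 2 of each statement runs A3, G3, F3.
Extending down a 2nd: E3 → D3.

D3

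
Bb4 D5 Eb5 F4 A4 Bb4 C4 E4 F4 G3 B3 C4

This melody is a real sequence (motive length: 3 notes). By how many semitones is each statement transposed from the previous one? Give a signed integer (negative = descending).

-5

The 3-note cells begin on Bb4, F4, C4, G3 — each down a 4th from the last.
Counting half-steps from Bb4 to F4: -5.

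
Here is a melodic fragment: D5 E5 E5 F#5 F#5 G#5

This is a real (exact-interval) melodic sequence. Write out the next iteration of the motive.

G#5 A#5

Taking 2-note groups, the heads are D5, E5, F#5: the pattern moves up a 2nd.
Statement 4 starts on G#5 and keeps the same exact contour: G#5 A#5.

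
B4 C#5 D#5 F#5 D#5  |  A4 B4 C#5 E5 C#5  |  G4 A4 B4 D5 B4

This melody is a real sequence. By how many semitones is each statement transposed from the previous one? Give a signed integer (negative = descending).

-2

The 5-note cells begin on B4, A4, G4 — each down a 2nd from the last.
B4→A4 is 69 − 71 = -2 semitones.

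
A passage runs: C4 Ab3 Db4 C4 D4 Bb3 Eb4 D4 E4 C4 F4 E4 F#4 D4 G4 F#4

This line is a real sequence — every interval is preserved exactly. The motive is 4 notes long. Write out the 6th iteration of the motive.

Taking 4-note groups, the heads are C4, D4, E4, F#4: the pattern moves up a 2nd.
Extending up a 2nd: G#4 → A#4.
So cell 6 is A#4 F#4 B4 A#4.

A#4 F#4 B4 A#4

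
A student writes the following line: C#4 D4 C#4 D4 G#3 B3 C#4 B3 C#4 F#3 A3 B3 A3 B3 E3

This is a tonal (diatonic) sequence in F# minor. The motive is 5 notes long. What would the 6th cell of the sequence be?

E3 F#3 E3 F#3 B2

The 5-note cells begin on C#4, B3, A3 — each down a 2nd from the last.
Carrying on: G#3 → F#3 → E3.
From E3 the diatonic shape gives E3 F#3 E3 F#3 B2.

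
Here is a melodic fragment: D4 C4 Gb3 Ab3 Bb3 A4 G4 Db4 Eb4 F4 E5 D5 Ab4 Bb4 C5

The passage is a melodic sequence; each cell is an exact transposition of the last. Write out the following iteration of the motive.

B5 A5 Eb5 F5 G5

The 5-note cells begin on D4, A4, E5 — each up a 5th from the last.
From B5 the exact shape gives B5 A5 Eb5 F5 G5.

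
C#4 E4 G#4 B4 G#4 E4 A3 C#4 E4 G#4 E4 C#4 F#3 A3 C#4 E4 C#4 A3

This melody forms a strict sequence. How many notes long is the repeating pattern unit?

6

There are 18 notes; a 6-note unit gives 3 cells:
C#4 E4 G#4 B4 G#4 E4 | A3 C#4 E4 G#4 E4 C#4 | F#3 A3 C#4 E4 C#4 A3
Each cell is the previous one down a 3rd — so the unit is 6 notes.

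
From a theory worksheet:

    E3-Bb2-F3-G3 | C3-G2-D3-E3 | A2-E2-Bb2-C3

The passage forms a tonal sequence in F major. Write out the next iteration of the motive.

Unit = 4 notes; the statements start on E3, C3, A2, moving down a 3rd each time.
So cell 4 is F2 C2 G2 A2.

F2 C2 G2 A2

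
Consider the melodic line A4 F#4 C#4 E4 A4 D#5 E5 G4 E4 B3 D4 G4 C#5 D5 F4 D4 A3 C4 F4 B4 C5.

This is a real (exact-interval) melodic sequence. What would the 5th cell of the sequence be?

The 7-note cells begin on A4, G4, F4 — each down a 2nd from the last.
Continuing the starts: Eb4 → Db4.
From Db4 the exact shape gives Db4 Bb3 F3 Ab3 Db4 G4 Ab4.

Db4 Bb3 F3 Ab3 Db4 G4 Ab4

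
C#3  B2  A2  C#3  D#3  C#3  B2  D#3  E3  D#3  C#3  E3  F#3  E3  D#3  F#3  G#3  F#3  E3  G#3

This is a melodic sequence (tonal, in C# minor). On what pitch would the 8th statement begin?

C#4

The 4-note cells begin on C#3, D#3, E3, F#3, G#3 — each up a 2nd from the last.
Continuing: A3 → B3 → C#4. Statement 8 starts on C#4.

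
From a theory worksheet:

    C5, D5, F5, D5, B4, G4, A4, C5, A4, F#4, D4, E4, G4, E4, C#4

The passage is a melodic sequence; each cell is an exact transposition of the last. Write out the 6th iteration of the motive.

B2 C#3 E3 C#3 A#2

The 5-note cells begin on C5, G4, D4 — each down a 4th from the last.
Continuing the starts: A3 → E3 → B2.
Statement 6 starts on B2 and keeps the same exact contour: B2 C#3 E3 C#3 A#2.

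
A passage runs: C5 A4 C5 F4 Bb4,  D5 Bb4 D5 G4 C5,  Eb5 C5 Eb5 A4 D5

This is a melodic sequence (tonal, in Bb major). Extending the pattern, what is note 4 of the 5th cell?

The unit is 5 notes. Position-4 pitches of the 3 shown cells: F4, G4, A4.
Extending up a 2nd: Bb4 → C5.

C5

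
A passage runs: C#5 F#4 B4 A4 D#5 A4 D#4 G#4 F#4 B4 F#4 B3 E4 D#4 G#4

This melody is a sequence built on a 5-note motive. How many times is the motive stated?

3

15 notes in groups of 5 gives 15/5 = 3 statements.
Starts: C#5, A4, F#4 — each down a 3rd.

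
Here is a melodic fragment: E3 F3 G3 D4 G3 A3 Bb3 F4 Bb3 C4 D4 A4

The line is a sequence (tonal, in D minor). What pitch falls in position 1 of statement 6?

A4

With 4-note cells, note 1 of each statement runs E3, G3, Bb3.
Carrying that up a 3rd forward: D4 → F4 → A4.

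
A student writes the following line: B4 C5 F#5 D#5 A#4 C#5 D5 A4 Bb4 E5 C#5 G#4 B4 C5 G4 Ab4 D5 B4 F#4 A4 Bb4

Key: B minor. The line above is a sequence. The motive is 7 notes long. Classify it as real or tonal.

real

Each cell has the same semitone pattern (1, 6, -3, -5, 3, 1) — intervals are preserved exactly.
And C5 lies outside B minor, so the sequence is real rather than tonal.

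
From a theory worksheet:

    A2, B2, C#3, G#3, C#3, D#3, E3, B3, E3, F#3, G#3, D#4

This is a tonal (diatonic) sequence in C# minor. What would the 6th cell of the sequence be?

Taking 4-note groups, the heads are A2, C#3, E3: the pattern moves up a 3rd.
Carrying on: G#3 → B3 → D#4.
So cell 6 is D#4 E4 F#4 C#5.

D#4 E4 F#4 C#5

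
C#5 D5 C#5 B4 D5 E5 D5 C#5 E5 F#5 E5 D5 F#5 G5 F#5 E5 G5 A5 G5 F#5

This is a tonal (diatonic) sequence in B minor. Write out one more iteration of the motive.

A5 B5 A5 G5

Unit = 4 notes; the statements start on C#5, D5, E5, F#5, G5, moving up a 2nd each time.
Statement 6 starts on A5 and keeps the same diatonic contour: A5 B5 A5 G5.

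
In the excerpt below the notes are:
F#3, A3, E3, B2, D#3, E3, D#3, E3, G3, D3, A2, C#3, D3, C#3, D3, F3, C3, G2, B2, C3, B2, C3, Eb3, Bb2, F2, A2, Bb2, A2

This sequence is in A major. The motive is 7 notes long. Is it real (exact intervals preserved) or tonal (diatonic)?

Each cell has the same semitone pattern (3, -5, -5, 4, 1, -1) — intervals are preserved exactly.
And D#3 lies outside A major, so the sequence is real rather than tonal.

real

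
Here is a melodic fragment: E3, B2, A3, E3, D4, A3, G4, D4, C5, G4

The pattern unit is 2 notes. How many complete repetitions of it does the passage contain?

10 notes in groups of 2 gives 10/2 = 5 statements.
Starts: E3, A3, D4, G4, C5 — each up a 4th.

5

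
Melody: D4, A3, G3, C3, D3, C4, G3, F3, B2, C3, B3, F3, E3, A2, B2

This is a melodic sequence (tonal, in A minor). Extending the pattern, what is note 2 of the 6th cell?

With 5-note cells, note 2 of each statement runs A3, G3, F3.
Each moves down a 2nd. Continuing: E3 → D3 → C3.

C3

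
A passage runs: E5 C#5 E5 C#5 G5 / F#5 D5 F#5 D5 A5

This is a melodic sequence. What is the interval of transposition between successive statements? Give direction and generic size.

up a 2nd

Taking 5-note groups, the heads are E5, F#5: the pattern moves up a 2nd.
From E5 to F#5: up a 2nd.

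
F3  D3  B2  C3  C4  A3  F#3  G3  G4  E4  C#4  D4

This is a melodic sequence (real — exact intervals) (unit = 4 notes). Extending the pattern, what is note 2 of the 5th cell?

F#5

The unit is 4 notes. Position-2 pitches of the 3 shown cells: D3, A3, E4.
Carrying that up a 5th forward: B4 → F#5.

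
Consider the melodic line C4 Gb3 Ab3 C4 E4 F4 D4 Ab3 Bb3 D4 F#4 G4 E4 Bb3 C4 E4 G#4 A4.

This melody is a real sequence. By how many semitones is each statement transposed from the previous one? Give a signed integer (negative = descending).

The 6-note cells begin on C4, D4, E4 — each up a 2nd from the last.
C4→D4 is 62 − 60 = 2 semitones.

2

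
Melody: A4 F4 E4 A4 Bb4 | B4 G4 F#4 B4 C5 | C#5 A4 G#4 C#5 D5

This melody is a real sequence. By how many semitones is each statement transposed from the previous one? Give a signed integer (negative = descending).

The 5-note cells begin on A4, B4, C#5 — each up a 2nd from the last.
A4→B4 is 71 − 69 = 2 semitones.

2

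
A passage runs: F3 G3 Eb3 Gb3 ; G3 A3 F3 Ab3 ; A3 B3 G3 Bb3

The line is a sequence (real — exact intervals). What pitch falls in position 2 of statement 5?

Grouping in 4s, the 2nd note of each cell is G3, A3, B3.
Each moves up a 2nd. Continuing: C#4 → D#4.

D#4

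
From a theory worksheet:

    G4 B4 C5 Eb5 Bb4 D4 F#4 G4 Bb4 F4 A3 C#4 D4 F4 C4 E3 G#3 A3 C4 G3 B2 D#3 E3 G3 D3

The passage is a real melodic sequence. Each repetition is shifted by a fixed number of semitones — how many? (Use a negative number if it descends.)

Taking 5-note groups, the heads are G4, D4, A3, E3, B2: the pattern moves down a 4th.
G4 to D4 spans -5 semitones.

-5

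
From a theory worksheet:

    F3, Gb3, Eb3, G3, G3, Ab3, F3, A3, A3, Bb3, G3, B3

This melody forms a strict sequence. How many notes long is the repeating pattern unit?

Try groups of 4 (3 cells in 12 notes):
F3 Gb3 Eb3 G3 | G3 Ab3 F3 A3 | A3 Bb3 G3 B3
Each cell is the previous one up a 2nd — so the unit is 4 notes.

4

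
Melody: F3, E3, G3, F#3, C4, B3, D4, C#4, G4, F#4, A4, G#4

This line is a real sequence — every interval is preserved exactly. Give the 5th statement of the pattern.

With a 4-note motive the entries are F3, C4, G4, each up a 5th from the previous.
Carrying on: D5 → A5.
From A5 the exact shape gives A5 G#5 B5 A#5.

A5 G#5 B5 A#5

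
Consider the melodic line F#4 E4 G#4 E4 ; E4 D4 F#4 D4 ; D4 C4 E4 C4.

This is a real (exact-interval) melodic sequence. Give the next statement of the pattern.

C4 Bb3 D4 Bb3

The 4-note cells begin on F#4, E4, D4 — each down a 2nd from the last.
Statement 4 starts on C4 and keeps the same exact contour: C4 Bb3 D4 Bb3.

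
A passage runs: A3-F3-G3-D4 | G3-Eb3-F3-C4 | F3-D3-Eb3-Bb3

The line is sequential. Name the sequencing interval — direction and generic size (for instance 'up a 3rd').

down a 2nd

Taking 4-note groups, the heads are A3, G3, F3: the pattern moves down a 2nd.
From A3 to G3: down a 2nd.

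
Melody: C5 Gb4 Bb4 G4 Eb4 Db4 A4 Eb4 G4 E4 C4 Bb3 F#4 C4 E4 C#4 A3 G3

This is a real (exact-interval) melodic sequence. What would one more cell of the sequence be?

D#4 A3 C#4 A#3 F#3 E3

The 6-note cells begin on C5, A4, F#4 — each down a 3rd from the last.
From D#4 the exact shape gives D#4 A3 C#4 A#3 F#3 E3.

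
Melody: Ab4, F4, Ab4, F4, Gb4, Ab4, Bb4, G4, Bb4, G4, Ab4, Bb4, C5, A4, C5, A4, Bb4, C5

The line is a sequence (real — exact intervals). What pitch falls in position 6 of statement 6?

F#5

The unit is 6 notes. Position-6 pitches of the 3 shown cells: Ab4, Bb4, C5.
Extending up a 2nd: D5 → E5 → F#5.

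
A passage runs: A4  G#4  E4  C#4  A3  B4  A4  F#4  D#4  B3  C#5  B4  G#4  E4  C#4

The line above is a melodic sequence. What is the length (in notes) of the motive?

There are 15 notes; a 5-note unit gives 3 cells:
A4 G#4 E4 C#4 A3 | B4 A4 F#4 D#4 B3 | C#5 B4 G#4 E4 C#4
Each cell is the previous one up a 2nd — so the unit is 5 notes.

5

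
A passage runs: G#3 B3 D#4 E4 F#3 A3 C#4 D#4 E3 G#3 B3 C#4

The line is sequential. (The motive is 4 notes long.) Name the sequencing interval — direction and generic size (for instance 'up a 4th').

With a 4-note motive the entries are G#3, F#3, E3, each down a 2nd from the previous.
G#3 to F#3 is down a 2nd.

down a 2nd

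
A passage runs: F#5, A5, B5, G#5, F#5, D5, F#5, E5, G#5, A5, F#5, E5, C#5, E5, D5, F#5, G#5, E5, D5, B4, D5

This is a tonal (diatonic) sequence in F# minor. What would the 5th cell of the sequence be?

Unit = 7 notes; the statements start on F#5, E5, D5, moving down a 2nd each time.
Carrying on: C#5 → B4.
Statement 5 starts on B4 and keeps the same diatonic contour: B4 D5 E5 C#5 B4 G#4 B4.

B4 D5 E5 C#5 B4 G#4 B4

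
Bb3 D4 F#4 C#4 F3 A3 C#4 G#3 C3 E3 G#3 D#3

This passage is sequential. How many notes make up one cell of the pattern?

4

12 notes total. Splitting into 3 groups of 4:
Bb3 D4 F#4 C#4 | F3 A3 C#4 G#3 | C3 E3 G#3 D#3
That's a consistent down a 4th shift per cell, and no other grouping gives one.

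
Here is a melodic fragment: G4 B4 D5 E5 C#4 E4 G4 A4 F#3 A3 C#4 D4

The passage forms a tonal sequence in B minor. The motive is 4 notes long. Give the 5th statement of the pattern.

The 4-note cells begin on G4, C#4, F#3 — each down a 5th from the last.
Extending down a 5th: B2 → E2.
Statement 5 starts on E2 and keeps the same diatonic contour: E2 G2 B2 C#3.

E2 G2 B2 C#3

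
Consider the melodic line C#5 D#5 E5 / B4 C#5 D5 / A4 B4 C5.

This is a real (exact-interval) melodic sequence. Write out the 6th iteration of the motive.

Taking 3-note groups, the heads are C#5, B4, A4: the pattern moves down a 2nd.
Carrying on: G4 → F4 → Eb4.
So cell 6 is Eb4 F4 Gb4.

Eb4 F4 Gb4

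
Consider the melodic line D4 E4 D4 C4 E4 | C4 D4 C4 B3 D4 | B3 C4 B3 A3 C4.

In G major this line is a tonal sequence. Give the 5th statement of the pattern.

G3 A3 G3 F#3 A3

With a 5-note motive the entries are D4, C4, B3, each down a 2nd from the previous.
Carrying on: A3 → G3.
From G3 the diatonic shape gives G3 A3 G3 F#3 A3.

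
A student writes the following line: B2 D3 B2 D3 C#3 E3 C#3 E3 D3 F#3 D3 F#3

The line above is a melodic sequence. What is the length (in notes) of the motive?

4

12 notes total. Splitting into 3 groups of 4:
B2 D3 B2 D3 | C#3 E3 C#3 E3 | D3 F#3 D3 F#3
That's a consistent up a 2nd shift per cell, and no other grouping gives one.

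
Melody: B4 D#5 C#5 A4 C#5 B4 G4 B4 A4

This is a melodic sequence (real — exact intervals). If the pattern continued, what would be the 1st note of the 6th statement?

The unit is 3 notes. Position-1 pitches of the 3 shown cells: B4, A4, G4.
Carrying that down a 2nd forward: F4 → Eb4 → Db4.

Db4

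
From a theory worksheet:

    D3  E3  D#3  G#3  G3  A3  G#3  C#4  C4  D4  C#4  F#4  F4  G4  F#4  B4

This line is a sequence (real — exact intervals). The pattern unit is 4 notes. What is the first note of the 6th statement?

With a 4-note motive the entries are D3, G3, C4, F4, each up a 4th from the previous.
Continuing: Bb4 → Eb5. Statement 6 starts on Eb5.

Eb5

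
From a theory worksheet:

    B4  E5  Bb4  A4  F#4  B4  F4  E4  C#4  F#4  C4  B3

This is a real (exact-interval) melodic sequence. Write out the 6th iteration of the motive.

Unit = 4 notes; the statements start on B4, F#4, C#4, moving down a 4th each time.
Continuing the starts: G#3 → D#3 → A#2.
From A#2 the exact shape gives A#2 D#3 A2 G#2.

A#2 D#3 A2 G#2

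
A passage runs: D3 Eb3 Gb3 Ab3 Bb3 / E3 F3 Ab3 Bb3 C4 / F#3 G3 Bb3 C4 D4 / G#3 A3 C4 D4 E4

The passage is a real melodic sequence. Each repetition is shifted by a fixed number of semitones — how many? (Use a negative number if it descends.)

2

Unit = 5 notes; the statements start on D3, E3, F#3, G#3, moving up a 2nd each time.
D3→E3 is 52 − 50 = 2 semitones.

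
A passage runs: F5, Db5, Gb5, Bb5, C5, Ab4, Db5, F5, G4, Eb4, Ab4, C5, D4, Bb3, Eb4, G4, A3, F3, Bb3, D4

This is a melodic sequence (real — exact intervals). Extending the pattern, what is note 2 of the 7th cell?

Grouping in 4s, the 2nd note of each cell is Db5, Ab4, Eb4, Bb3, F3.
Extending down a 4th: C3 → G2.

G2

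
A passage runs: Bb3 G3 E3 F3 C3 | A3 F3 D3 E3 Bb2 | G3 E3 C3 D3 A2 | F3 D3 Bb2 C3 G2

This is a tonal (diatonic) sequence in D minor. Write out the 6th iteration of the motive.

Unit = 5 notes; the statements start on Bb3, A3, G3, F3, moving down a 2nd each time.
Extending down a 2nd: E3 → D3.
From D3 the diatonic shape gives D3 Bb2 G2 A2 E2.

D3 Bb2 G2 A2 E2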